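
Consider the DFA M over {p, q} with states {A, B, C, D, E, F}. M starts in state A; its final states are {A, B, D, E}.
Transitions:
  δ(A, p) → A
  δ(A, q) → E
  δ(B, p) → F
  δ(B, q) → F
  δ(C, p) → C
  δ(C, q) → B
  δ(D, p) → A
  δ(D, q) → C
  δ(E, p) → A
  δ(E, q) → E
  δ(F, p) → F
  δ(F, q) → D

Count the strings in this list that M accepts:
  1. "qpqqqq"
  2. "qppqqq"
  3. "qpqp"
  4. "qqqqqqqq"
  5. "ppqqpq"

"qpqqqq": accepted
"qppqqq": accepted
"qpqp": accepted
"qqqqqqqq": accepted
"ppqqpq": accepted

5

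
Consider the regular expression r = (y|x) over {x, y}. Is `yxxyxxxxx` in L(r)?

no

Neither y nor x matches yxxyxxxxx.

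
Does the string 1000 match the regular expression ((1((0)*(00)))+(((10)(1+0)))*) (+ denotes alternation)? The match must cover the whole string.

The left alternative (1((0)*(00))) matches 1000.

yes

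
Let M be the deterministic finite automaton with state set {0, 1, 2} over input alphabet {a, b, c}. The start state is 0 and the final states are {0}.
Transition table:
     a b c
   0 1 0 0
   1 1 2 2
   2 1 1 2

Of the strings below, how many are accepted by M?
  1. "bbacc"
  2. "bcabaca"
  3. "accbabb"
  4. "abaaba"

"bbacc": rejected
"bcabaca": rejected
"accbabb": rejected
"abaaba": rejected

0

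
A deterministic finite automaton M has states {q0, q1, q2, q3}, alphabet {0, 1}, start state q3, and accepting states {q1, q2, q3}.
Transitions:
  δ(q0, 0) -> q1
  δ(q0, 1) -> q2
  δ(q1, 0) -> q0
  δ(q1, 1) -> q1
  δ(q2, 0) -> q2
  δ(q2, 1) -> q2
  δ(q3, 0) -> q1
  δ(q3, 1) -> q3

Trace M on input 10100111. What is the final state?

q1

q3 --1--> q3
q3 --0--> q1
q1 --1--> q1
q1 --0--> q0
q0 --0--> q1
q1 --1--> q1
q1 --1--> q1
q1 --1--> q1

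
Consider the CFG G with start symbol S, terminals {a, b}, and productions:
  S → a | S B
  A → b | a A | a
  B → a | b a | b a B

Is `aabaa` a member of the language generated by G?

S ⇒ SB ⇒ SBB ⇒ aBB ⇒ aaB ⇒ aabaB ⇒ aabaa

yes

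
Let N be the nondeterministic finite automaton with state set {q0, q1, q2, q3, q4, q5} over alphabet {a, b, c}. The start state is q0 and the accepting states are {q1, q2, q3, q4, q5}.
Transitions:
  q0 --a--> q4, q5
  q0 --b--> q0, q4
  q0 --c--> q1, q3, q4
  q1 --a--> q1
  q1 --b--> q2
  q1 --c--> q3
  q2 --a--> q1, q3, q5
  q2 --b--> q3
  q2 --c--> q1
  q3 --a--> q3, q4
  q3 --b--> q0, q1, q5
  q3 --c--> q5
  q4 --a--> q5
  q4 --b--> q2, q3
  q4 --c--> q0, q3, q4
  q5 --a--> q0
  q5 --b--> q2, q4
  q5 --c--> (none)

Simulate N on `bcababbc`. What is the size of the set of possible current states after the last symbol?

5

Start: {q0}
read b: {q0, q4}
read c: {q0, q1, q3, q4}
read a: {q1, q3, q4, q5}
read b: {q0, q1, q2, q3, q4, q5}
read a: {q0, q1, q3, q4, q5}
read b: {q0, q1, q2, q3, q4, q5}
read b: {q0, q1, q2, q3, q4, q5}
read c: {q0, q1, q3, q4, q5}
Final reachable set {q0, q1, q3, q4, q5} has 5 states.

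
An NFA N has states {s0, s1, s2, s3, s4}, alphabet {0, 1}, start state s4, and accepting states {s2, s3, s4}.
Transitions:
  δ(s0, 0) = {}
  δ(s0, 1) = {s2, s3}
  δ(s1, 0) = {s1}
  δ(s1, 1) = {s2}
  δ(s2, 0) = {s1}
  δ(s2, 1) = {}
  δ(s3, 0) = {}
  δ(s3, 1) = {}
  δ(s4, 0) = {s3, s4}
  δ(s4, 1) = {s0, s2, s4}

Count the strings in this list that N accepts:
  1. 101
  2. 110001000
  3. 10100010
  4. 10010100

101: accepted
110001000: accepted
10100010: accepted
10010100: accepted

4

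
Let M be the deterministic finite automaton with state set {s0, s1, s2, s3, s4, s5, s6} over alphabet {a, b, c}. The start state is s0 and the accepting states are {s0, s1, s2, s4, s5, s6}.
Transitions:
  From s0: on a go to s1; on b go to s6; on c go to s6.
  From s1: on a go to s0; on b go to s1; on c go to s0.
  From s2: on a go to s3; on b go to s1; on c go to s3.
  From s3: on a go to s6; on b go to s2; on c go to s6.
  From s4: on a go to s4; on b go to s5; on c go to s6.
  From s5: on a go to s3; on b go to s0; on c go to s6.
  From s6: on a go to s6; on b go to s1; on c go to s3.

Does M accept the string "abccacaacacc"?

accepted

s0 --a--> s1
s1 --b--> s1
s1 --c--> s0
s0 --c--> s6
s6 --a--> s6
s6 --c--> s3
s3 --a--> s6
s6 --a--> s6
s6 --c--> s3
s3 --a--> s6
s6 --c--> s3
s3 --c--> s6
End in state s6, which is an accepting state.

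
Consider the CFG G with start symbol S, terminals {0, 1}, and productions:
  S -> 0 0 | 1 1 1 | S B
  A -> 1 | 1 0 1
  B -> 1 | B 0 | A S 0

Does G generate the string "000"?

no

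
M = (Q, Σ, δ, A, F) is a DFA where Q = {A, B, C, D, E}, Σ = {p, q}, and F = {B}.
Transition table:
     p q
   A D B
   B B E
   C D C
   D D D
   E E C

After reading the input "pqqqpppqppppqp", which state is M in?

A --p--> D
D --q--> D
D --q--> D
D --q--> D
D --p--> D
D --p--> D
D --p--> D
D --q--> D
D --p--> D
D --p--> D
D --p--> D
D --p--> D
D --q--> D
D --p--> D

D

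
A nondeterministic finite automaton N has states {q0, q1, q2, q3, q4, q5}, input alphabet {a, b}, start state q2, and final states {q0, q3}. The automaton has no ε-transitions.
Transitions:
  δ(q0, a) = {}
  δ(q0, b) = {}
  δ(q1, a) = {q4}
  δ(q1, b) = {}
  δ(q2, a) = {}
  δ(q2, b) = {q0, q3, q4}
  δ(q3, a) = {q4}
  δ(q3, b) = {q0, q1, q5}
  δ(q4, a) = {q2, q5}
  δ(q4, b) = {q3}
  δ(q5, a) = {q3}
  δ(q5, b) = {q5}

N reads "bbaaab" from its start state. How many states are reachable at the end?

Start: {q2}
read b: {q0, q3, q4}
read b: {q0, q1, q3, q5}
read a: {q3, q4}
read a: {q2, q4, q5}
read a: {q2, q3, q5}
read b: {q0, q1, q3, q4, q5}
Final reachable set {q0, q1, q3, q4, q5} has 5 states.

5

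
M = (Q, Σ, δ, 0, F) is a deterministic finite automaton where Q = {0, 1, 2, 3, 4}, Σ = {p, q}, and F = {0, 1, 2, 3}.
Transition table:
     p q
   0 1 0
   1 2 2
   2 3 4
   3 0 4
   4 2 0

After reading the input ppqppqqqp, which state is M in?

1

0 --p--> 1
1 --p--> 2
2 --q--> 4
4 --p--> 2
2 --p--> 3
3 --q--> 4
4 --q--> 0
0 --q--> 0
0 --p--> 1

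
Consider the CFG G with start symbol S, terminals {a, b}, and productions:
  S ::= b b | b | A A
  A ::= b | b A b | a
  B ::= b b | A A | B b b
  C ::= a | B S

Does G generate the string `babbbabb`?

S ⇒ AA ⇒ bAbA ⇒ babA ⇒ babbAb ⇒ babbbAbb ⇒ babbbabb

yes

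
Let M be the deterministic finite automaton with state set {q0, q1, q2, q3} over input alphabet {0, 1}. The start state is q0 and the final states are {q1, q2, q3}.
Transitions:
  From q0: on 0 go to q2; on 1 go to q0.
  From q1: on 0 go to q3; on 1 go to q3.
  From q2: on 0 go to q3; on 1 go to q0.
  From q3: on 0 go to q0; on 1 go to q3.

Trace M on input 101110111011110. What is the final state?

q0 --1--> q0
q0 --0--> q2
q2 --1--> q0
q0 --1--> q0
q0 --1--> q0
q0 --0--> q2
q2 --1--> q0
q0 --1--> q0
q0 --1--> q0
q0 --0--> q2
q2 --1--> q0
q0 --1--> q0
q0 --1--> q0
q0 --1--> q0
q0 --0--> q2

q2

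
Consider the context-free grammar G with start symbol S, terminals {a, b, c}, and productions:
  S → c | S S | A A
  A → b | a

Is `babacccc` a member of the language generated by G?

S ⇒ SS ⇒ AAS ⇒ bAS ⇒ baS ⇒ baSS ⇒ baSSS ⇒ baSSSS ⇒ baSSSSS ⇒ baAASSSS ⇒ babASSSS ⇒ babaSSSS ⇒ babacSSS ⇒ babaccSS ⇒ babacccS ⇒ babacccc

yes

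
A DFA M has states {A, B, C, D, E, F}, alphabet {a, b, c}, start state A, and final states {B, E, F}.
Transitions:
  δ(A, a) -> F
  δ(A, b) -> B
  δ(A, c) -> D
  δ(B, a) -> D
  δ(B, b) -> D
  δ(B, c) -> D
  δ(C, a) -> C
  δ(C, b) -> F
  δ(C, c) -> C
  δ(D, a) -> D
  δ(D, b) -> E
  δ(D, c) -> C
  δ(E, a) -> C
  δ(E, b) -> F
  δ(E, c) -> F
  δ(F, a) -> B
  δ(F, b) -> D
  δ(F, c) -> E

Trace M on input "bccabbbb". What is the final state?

F

A --b--> B
B --c--> D
D --c--> C
C --a--> C
C --b--> F
F --b--> D
D --b--> E
E --b--> F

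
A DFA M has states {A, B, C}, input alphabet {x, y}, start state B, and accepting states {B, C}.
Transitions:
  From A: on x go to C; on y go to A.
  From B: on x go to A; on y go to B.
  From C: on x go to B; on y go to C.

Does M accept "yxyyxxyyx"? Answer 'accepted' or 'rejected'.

B --y--> B
B --x--> A
A --y--> A
A --y--> A
A --x--> C
C --x--> B
B --y--> B
B --y--> B
B --x--> A
End in state A, which is not an accepting state.

rejected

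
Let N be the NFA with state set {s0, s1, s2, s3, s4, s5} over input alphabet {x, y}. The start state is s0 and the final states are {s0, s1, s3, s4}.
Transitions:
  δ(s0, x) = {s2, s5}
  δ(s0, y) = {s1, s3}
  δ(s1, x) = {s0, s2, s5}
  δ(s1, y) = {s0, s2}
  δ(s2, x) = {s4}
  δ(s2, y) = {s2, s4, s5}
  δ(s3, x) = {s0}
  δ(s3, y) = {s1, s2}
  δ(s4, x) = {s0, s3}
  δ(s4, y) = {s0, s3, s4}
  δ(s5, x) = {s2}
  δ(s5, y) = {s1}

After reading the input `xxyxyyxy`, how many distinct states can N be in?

6

Start: {s0}
read x: {s2, s5}
read x: {s2, s4}
read y: {s0, s2, s3, s4, s5}
read x: {s0, s2, s3, s4, s5}
read y: {s0, s1, s2, s3, s4, s5}
read y: {s0, s1, s2, s3, s4, s5}
read x: {s0, s2, s3, s4, s5}
read y: {s0, s1, s2, s3, s4, s5}
Final reachable set {s0, s1, s2, s3, s4, s5} has 6 states.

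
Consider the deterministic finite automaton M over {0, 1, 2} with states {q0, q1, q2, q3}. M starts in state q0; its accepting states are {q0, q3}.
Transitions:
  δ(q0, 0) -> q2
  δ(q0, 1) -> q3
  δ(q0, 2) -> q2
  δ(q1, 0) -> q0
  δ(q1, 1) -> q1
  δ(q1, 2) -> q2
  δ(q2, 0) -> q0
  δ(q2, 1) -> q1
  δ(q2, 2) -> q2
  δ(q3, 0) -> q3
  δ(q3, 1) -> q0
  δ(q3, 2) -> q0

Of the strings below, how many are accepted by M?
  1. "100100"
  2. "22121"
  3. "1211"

"100100": accepted
"22121": rejected
"1211": accepted

2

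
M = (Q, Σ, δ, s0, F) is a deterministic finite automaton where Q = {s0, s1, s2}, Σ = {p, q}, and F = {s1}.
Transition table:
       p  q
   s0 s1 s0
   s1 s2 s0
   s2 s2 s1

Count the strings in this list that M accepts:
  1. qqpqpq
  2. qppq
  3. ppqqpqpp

qqpqpq: rejected
qppq: accepted
ppqqpqpp: rejected

1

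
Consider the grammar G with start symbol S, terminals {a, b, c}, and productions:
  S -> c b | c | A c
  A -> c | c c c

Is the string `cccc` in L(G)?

S ⇒ Ac ⇒ cccc

yes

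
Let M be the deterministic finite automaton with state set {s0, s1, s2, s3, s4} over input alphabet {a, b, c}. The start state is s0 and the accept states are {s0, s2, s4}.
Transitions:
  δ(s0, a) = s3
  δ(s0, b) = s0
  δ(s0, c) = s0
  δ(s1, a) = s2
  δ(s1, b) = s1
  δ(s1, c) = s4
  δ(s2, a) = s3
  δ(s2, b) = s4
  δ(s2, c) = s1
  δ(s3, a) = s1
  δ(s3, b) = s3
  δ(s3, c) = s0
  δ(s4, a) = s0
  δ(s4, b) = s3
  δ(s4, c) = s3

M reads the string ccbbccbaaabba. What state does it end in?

s0 --c--> s0
s0 --c--> s0
s0 --b--> s0
s0 --b--> s0
s0 --c--> s0
s0 --c--> s0
s0 --b--> s0
s0 --a--> s3
s3 --a--> s1
s1 --a--> s2
s2 --b--> s4
s4 --b--> s3
s3 --a--> s1

s1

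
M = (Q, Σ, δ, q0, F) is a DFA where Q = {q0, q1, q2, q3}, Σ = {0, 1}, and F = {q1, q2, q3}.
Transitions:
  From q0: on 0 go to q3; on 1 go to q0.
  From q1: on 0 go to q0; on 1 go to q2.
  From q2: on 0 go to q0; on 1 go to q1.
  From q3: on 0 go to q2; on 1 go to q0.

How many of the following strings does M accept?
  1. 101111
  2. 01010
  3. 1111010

101111: rejected
01010: accepted
1111010: accepted

2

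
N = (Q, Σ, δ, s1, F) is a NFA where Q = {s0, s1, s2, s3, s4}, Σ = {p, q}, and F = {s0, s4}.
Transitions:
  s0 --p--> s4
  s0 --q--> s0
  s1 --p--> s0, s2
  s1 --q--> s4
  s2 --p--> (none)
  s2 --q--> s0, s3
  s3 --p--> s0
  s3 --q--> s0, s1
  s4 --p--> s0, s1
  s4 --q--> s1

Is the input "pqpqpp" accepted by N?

accepted

Start: {s1}
read p: {s0, s2}
read q: {s0, s3}
read p: {s0, s4}
read q: {s0, s1}
read p: {s0, s2, s4}
read p: {s0, s1, s4}
Reachable ∩ accepting = {s0, s4} — nonempty.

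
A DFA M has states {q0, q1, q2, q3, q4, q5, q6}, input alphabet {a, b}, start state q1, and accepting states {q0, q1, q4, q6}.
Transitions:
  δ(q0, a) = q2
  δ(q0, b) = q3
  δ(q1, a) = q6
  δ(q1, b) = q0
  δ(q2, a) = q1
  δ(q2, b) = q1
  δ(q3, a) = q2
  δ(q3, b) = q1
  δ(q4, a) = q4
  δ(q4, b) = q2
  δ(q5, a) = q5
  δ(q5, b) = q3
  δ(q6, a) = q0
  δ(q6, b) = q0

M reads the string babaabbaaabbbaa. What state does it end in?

q1 --b--> q0
q0 --a--> q2
q2 --b--> q1
q1 --a--> q6
q6 --a--> q0
q0 --b--> q3
q3 --b--> q1
q1 --a--> q6
q6 --a--> q0
q0 --a--> q2
q2 --b--> q1
q1 --b--> q0
q0 --b--> q3
q3 --a--> q2
q2 --a--> q1

q1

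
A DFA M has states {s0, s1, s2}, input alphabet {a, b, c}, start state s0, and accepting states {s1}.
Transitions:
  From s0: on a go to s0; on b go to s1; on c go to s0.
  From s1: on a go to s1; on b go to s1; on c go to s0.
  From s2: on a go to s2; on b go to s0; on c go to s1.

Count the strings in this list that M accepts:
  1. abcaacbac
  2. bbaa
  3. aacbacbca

1

abcaacbac: rejected
bbaa: accepted
aacbacbca: rejected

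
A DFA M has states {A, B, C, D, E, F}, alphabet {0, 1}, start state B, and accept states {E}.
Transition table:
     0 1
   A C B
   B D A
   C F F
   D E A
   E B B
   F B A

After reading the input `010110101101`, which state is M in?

A

B --0--> D
D --1--> A
A --0--> C
C --1--> F
F --1--> A
A --0--> C
C --1--> F
F --0--> B
B --1--> A
A --1--> B
B --0--> D
D --1--> A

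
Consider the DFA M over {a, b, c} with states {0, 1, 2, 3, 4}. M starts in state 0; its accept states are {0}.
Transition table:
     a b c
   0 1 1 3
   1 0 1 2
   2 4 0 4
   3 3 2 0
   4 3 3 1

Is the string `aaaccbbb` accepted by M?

accepted

0 --a--> 1
1 --a--> 0
0 --a--> 1
1 --c--> 2
2 --c--> 4
4 --b--> 3
3 --b--> 2
2 --b--> 0
End in state 0, which is an accepting state.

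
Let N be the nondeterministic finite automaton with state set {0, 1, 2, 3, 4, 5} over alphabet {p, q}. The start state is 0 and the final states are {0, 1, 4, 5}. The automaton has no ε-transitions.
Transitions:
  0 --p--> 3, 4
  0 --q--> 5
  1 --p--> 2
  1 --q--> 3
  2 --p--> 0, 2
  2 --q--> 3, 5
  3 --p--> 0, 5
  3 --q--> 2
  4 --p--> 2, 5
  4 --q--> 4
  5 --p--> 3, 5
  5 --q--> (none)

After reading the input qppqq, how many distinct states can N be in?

Start: {0}
read q: {5}
read p: {3, 5}
read p: {0, 3, 5}
read q: {2, 5}
read q: {3, 5}
Final reachable set {3, 5} has 2 states.

2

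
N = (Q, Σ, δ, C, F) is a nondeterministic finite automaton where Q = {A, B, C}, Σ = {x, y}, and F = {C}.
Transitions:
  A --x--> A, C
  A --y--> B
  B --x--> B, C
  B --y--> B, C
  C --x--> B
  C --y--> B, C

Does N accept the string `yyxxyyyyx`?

Start: {C}
read y: {B, C}
read y: {B, C}
read x: {B, C}
read x: {B, C}
read y: {B, C}
read y: {B, C}
read y: {B, C}
read y: {B, C}
read x: {B, C}
Reachable ∩ accepting = {C} — nonempty.

accepted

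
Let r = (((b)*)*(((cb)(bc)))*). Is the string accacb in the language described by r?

No split of accacb into u·v has ((b)*)* matching u and (((cb)(bc)))* matching v.

no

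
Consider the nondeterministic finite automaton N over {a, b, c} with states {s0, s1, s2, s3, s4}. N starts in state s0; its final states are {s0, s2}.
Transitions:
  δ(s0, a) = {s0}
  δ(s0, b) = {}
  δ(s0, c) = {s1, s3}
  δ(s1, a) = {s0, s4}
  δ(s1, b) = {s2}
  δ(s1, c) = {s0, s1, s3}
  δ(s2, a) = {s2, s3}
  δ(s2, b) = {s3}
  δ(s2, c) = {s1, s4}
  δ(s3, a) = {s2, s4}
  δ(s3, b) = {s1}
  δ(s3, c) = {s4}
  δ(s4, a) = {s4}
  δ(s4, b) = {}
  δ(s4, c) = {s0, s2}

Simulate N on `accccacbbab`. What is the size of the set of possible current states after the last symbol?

2

Start: {s0}
read a: {s0}
read c: {s1, s3}
read c: {s0, s1, s3, s4}
read c: {s0, s1, s2, s3, s4}
read c: {s0, s1, s2, s3, s4}
read a: {s0, s2, s3, s4}
read c: {s0, s1, s2, s3, s4}
read b: {s1, s2, s3}
read b: {s1, s2, s3}
read a: {s0, s2, s3, s4}
read b: {s1, s3}
Final reachable set {s1, s3} has 2 states.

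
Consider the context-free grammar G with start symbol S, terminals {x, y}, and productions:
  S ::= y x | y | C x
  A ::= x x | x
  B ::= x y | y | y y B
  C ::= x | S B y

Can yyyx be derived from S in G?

yes

S ⇒ Cx ⇒ SByx ⇒ yByx ⇒ yyyx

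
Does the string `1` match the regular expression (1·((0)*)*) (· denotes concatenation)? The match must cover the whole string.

Split as 1·ε: 1 matches 1 and ((0)*)* matches ε.

yes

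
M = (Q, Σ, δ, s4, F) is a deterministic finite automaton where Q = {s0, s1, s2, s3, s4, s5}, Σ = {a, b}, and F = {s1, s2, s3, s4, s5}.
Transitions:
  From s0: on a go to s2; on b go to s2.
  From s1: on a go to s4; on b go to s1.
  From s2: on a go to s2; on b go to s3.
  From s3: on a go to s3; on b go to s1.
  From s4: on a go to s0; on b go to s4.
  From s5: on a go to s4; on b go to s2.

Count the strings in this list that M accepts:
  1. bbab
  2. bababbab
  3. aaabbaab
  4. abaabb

4

bbab: accepted
bababbab: accepted
aaabbaab: accepted
abaabb: accepted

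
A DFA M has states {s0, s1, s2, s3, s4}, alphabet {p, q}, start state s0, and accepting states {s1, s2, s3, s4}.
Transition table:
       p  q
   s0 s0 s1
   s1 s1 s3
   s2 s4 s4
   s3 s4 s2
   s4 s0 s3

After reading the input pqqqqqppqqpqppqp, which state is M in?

s1

s0 --p--> s0
s0 --q--> s1
s1 --q--> s3
s3 --q--> s2
s2 --q--> s4
s4 --q--> s3
s3 --p--> s4
s4 --p--> s0
s0 --q--> s1
s1 --q--> s3
s3 --p--> s4
s4 --q--> s3
s3 --p--> s4
s4 --p--> s0
s0 --q--> s1
s1 --p--> s1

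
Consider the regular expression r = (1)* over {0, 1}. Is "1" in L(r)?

yes

Split into 1 piece 1; each matches 1.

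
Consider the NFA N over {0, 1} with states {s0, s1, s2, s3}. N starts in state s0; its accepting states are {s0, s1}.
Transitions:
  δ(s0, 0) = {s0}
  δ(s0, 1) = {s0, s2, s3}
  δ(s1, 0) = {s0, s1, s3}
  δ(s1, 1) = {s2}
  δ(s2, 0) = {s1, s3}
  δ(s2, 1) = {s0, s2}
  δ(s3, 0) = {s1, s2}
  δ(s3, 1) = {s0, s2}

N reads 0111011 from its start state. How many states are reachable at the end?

Start: {s0}
read 0: {s0}
read 1: {s0, s2, s3}
read 1: {s0, s2, s3}
read 1: {s0, s2, s3}
read 0: {s0, s1, s2, s3}
read 1: {s0, s2, s3}
read 1: {s0, s2, s3}
Final reachable set {s0, s2, s3} has 3 states.

3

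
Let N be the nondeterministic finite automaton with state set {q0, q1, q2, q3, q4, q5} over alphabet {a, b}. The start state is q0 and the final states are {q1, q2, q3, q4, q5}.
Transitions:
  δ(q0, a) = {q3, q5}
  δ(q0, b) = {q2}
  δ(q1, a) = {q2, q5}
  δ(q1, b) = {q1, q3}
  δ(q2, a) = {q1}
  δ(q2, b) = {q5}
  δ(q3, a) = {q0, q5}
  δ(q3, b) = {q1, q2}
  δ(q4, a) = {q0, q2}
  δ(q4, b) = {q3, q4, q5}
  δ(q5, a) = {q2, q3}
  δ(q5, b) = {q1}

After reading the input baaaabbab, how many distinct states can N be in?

4

Start: {q0}
read b: {q2}
read a: {q1}
read a: {q2, q5}
read a: {q1, q2, q3}
read a: {q0, q1, q2, q5}
read b: {q1, q2, q3, q5}
read b: {q1, q2, q3, q5}
read a: {q0, q1, q2, q3, q5}
read b: {q1, q2, q3, q5}
Final reachable set {q1, q2, q3, q5} has 4 states.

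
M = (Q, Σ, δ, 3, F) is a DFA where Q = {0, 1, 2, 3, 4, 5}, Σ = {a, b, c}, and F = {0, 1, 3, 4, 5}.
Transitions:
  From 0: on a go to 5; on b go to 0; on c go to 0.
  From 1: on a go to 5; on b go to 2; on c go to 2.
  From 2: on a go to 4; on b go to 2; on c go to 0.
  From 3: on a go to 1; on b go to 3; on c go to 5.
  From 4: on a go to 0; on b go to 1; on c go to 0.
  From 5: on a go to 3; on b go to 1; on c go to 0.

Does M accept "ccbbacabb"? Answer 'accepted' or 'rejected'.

3 --c--> 5
5 --c--> 0
0 --b--> 0
0 --b--> 0
0 --a--> 5
5 --c--> 0
0 --a--> 5
5 --b--> 1
1 --b--> 2
End in state 2, which is not an accepting state.

rejected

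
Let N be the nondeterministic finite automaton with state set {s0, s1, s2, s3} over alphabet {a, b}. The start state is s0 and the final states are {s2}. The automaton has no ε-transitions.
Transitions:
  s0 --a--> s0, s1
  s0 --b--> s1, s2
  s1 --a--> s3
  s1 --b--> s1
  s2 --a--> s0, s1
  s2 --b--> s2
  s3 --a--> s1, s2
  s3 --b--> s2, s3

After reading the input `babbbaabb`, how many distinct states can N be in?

3

Start: {s0}
read b: {s1, s2}
read a: {s0, s1, s3}
read b: {s1, s2, s3}
read b: {s1, s2, s3}
read b: {s1, s2, s3}
read a: {s0, s1, s2, s3}
read a: {s0, s1, s2, s3}
read b: {s1, s2, s3}
read b: {s1, s2, s3}
Final reachable set {s1, s2, s3} has 3 states.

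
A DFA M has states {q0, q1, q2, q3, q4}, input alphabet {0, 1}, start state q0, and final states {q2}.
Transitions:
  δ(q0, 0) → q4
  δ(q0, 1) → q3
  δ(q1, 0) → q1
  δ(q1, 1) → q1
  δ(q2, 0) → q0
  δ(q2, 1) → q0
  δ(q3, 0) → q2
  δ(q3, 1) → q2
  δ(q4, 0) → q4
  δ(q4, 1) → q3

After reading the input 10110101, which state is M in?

q0 --1--> q3
q3 --0--> q2
q2 --1--> q0
q0 --1--> q3
q3 --0--> q2
q2 --1--> q0
q0 --0--> q4
q4 --1--> q3

q3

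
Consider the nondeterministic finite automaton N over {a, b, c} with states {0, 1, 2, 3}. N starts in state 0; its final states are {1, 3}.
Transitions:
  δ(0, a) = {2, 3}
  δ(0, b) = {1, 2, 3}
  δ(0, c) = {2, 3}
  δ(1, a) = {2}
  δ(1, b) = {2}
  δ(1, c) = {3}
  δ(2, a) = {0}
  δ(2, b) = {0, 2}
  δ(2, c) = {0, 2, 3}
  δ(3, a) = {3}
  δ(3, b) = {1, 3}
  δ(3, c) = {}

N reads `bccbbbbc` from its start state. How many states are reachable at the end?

3

Start: {0}
read b: {1, 2, 3}
read c: {0, 2, 3}
read c: {0, 2, 3}
read b: {0, 1, 2, 3}
read b: {0, 1, 2, 3}
read b: {0, 1, 2, 3}
read b: {0, 1, 2, 3}
read c: {0, 2, 3}
Final reachable set {0, 2, 3} has 3 states.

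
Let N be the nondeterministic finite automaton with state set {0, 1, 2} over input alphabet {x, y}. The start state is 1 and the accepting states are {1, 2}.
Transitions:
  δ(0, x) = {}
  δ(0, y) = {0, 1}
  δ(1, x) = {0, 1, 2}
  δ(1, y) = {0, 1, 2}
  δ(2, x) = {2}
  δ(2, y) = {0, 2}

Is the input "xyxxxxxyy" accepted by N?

accepted

Start: {1}
read x: {0, 1, 2}
read y: {0, 1, 2}
read x: {0, 1, 2}
read x: {0, 1, 2}
read x: {0, 1, 2}
read x: {0, 1, 2}
read x: {0, 1, 2}
read y: {0, 1, 2}
read y: {0, 1, 2}
Reachable ∩ accepting = {1, 2} — nonempty.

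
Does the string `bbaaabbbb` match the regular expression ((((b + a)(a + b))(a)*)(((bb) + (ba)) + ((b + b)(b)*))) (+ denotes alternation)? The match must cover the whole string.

Split as bbaaa·bbbb: (((b+a)(a+b))(a)*) matches bbaaa and (((bb)+(ba))+((b+b)(b)*)) matches bbbb.

yes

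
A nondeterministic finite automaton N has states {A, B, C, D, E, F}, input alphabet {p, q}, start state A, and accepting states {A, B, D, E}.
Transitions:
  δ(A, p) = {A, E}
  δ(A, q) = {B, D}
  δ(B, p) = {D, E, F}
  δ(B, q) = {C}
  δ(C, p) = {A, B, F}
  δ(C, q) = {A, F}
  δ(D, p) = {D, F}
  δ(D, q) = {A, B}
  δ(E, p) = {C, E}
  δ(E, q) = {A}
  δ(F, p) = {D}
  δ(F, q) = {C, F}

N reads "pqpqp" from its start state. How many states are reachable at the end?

Start: {A}
read p: {A, E}
read q: {A, B, D}
read p: {A, D, E, F}
read q: {A, B, C, D, F}
read p: {A, B, D, E, F}
Final reachable set {A, B, D, E, F} has 5 states.

5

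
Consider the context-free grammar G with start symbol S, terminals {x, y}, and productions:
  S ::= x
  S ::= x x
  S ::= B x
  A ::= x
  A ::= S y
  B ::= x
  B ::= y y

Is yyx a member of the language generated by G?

S ⇒ Bx ⇒ yyx

yes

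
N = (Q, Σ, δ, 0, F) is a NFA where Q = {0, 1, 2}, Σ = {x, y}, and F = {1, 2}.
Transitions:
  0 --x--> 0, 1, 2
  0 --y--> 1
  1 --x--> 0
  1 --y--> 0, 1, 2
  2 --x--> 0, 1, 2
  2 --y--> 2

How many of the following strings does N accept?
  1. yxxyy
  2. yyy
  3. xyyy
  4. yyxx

yxxyy: accepted
yyy: accepted
xyyy: accepted
yyxx: accepted

4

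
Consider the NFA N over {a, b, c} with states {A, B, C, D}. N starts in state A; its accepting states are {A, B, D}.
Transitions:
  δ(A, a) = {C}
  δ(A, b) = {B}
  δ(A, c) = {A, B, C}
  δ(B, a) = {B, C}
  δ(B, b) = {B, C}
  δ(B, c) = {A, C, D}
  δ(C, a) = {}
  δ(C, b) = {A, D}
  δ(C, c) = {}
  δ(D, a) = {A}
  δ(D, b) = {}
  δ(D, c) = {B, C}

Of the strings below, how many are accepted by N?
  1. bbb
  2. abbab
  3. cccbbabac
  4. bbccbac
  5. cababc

5

bbb: accepted
abbab: accepted
cccbbabac: accepted
bbccbac: accepted
cababc: accepted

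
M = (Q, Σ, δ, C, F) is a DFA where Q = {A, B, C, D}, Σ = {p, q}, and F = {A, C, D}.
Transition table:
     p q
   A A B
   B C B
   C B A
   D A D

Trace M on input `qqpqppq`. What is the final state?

B

C --q--> A
A --q--> B
B --p--> C
C --q--> A
A --p--> A
A --p--> A
A --q--> B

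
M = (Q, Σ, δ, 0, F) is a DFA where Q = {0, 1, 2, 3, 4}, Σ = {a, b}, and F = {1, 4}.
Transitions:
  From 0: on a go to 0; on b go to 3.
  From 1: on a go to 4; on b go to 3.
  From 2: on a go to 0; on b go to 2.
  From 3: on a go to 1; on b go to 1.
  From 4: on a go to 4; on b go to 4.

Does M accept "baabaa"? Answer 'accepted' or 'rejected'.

0 --b--> 3
3 --a--> 1
1 --a--> 4
4 --b--> 4
4 --a--> 4
4 --a--> 4
End in state 4, which is an accepting state.

accepted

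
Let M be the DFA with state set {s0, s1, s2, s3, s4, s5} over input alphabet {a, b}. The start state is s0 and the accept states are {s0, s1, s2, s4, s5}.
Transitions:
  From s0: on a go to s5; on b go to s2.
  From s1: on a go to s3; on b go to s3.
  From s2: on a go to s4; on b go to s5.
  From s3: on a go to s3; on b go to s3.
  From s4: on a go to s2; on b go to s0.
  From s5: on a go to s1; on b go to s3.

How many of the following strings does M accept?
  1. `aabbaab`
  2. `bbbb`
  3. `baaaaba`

1

`aabbaab`: rejected
`bbbb`: rejected
`baaaaba`: accepted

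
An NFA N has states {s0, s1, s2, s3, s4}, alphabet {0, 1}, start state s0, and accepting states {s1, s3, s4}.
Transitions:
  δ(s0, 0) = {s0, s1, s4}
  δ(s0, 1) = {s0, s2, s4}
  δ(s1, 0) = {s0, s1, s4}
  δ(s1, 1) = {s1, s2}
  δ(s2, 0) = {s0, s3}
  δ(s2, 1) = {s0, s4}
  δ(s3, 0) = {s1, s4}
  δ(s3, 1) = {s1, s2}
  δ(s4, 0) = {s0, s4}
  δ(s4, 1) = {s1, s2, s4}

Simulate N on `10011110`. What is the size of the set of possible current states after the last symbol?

Start: {s0}
read 1: {s0, s2, s4}
read 0: {s0, s1, s3, s4}
read 0: {s0, s1, s4}
read 1: {s0, s1, s2, s4}
read 1: {s0, s1, s2, s4}
read 1: {s0, s1, s2, s4}
read 1: {s0, s1, s2, s4}
read 0: {s0, s1, s3, s4}
Final reachable set {s0, s1, s3, s4} has 4 states.

4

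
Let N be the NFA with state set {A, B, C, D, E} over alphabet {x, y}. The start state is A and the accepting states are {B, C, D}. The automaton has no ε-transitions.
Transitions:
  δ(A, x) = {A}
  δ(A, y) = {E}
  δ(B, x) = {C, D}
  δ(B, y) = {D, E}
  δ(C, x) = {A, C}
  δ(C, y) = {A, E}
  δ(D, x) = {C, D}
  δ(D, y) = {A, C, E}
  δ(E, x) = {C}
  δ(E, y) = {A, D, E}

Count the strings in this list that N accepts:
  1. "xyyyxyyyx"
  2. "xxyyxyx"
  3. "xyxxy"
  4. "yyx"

3

"xyyyxyyyx": accepted
"xxyyxyx": accepted
"xyxxy": rejected
"yyx": accepted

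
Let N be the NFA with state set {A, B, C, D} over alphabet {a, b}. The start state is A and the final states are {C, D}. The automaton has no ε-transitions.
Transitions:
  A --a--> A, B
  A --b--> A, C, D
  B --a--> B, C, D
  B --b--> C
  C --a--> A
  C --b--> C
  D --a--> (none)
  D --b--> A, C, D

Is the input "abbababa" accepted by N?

Start: {A}
read a: {A, B}
read b: {A, C, D}
read b: {A, C, D}
read a: {A, B}
read b: {A, C, D}
read a: {A, B}
read b: {A, C, D}
read a: {A, B}
Reachable ∩ accepting = {} — empty.

rejected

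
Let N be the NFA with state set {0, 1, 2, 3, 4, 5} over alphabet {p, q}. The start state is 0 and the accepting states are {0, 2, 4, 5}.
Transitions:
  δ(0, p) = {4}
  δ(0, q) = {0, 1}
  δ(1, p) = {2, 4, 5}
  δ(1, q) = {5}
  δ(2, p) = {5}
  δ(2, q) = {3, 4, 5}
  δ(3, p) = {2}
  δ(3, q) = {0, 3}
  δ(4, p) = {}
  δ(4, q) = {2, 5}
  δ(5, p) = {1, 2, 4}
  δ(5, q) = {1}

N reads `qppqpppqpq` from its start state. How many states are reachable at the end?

5

Start: {0}
read q: {0, 1}
read p: {2, 4, 5}
read p: {1, 2, 4, 5}
read q: {1, 2, 3, 4, 5}
read p: {1, 2, 4, 5}
read p: {1, 2, 4, 5}
read p: {1, 2, 4, 5}
read q: {1, 2, 3, 4, 5}
read p: {1, 2, 4, 5}
read q: {1, 2, 3, 4, 5}
Final reachable set {1, 2, 3, 4, 5} has 5 states.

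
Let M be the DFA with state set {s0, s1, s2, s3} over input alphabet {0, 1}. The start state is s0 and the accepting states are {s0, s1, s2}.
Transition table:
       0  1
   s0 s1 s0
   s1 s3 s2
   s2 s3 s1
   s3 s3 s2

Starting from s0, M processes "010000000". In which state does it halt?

s0 --0--> s1
s1 --1--> s2
s2 --0--> s3
s3 --0--> s3
s3 --0--> s3
s3 --0--> s3
s3 --0--> s3
s3 --0--> s3
s3 --0--> s3

s3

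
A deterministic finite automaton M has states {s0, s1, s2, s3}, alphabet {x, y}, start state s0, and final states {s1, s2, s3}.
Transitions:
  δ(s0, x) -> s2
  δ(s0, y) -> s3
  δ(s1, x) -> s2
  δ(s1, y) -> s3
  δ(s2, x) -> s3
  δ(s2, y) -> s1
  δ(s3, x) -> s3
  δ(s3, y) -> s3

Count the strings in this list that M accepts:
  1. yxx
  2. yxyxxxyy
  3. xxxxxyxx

yxx: accepted
yxyxxxyy: accepted
xxxxxyxx: accepted

3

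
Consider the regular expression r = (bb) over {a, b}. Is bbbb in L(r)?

No split of bbbb into u·v has b matching u and b matching v.

no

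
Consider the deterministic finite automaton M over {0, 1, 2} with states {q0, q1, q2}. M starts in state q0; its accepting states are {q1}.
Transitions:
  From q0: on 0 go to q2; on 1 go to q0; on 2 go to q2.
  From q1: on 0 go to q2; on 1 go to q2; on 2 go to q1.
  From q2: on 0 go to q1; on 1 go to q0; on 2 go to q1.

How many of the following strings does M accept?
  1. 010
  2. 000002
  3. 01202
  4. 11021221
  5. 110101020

010: rejected
000002: accepted
01202: accepted
11021221: rejected
110101020: rejected

2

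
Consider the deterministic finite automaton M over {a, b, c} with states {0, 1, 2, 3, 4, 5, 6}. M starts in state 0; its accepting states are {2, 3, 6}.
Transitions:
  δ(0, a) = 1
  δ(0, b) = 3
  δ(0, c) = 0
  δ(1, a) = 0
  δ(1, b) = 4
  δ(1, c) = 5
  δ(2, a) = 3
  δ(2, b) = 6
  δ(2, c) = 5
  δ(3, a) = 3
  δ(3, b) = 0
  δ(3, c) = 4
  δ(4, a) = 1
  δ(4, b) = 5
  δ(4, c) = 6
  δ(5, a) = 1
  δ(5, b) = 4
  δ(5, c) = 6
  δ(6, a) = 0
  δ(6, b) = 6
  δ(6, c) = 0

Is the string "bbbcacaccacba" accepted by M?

0 --b--> 3
3 --b--> 0
0 --b--> 3
3 --c--> 4
4 --a--> 1
1 --c--> 5
5 --a--> 1
1 --c--> 5
5 --c--> 6
6 --a--> 0
0 --c--> 0
0 --b--> 3
3 --a--> 3
End in state 3, which is an accepting state.

accepted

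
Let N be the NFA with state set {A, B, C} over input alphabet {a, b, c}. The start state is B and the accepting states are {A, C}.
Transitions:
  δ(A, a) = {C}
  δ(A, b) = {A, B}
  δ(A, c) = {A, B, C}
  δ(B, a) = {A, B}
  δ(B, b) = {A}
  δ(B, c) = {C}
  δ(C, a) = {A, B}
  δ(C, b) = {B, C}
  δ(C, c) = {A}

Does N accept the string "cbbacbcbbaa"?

accepted

Start: {B}
read c: {C}
read b: {B, C}
read b: {A, B, C}
read a: {A, B, C}
read c: {A, B, C}
read b: {A, B, C}
read c: {A, B, C}
read b: {A, B, C}
read b: {A, B, C}
read a: {A, B, C}
read a: {A, B, C}
Reachable ∩ accepting = {A, C} — nonempty.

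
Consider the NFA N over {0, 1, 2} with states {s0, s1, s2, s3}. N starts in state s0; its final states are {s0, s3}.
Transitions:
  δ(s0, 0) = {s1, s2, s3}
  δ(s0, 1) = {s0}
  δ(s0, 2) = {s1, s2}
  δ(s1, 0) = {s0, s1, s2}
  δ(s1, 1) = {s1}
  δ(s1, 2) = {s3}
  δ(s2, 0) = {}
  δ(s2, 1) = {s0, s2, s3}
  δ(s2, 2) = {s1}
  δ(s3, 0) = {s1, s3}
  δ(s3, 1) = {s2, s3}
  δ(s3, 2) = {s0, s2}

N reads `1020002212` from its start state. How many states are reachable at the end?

Start: {s0}
read 1: {s0}
read 0: {s1, s2, s3}
read 2: {s0, s1, s2, s3}
read 0: {s0, s1, s2, s3}
read 0: {s0, s1, s2, s3}
read 0: {s0, s1, s2, s3}
read 2: {s0, s1, s2, s3}
read 2: {s0, s1, s2, s3}
read 1: {s0, s1, s2, s3}
read 2: {s0, s1, s2, s3}
Final reachable set {s0, s1, s2, s3} has 4 states.

4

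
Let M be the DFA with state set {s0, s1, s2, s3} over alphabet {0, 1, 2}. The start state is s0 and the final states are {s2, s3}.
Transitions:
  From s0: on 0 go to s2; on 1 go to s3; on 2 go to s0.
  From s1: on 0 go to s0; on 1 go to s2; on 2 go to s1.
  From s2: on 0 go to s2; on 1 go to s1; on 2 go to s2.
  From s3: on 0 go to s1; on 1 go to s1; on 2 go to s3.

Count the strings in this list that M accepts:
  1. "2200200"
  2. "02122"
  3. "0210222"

"2200200": accepted
"02122": rejected
"0210222": rejected

1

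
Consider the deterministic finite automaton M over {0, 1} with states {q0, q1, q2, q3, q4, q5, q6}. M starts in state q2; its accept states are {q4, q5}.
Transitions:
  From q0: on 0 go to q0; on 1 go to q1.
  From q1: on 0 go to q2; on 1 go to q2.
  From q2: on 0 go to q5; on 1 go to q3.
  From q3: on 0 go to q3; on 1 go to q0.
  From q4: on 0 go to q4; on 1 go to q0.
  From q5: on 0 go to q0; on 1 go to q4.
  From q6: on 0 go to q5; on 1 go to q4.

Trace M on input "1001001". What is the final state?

q2 --1--> q3
q3 --0--> q3
q3 --0--> q3
q3 --1--> q0
q0 --0--> q0
q0 --0--> q0
q0 --1--> q1

q1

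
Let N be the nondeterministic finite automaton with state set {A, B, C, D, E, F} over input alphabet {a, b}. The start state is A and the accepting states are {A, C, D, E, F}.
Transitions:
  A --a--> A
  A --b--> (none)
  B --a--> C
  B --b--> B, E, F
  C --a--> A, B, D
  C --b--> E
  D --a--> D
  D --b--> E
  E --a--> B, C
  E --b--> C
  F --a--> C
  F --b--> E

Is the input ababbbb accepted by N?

Start: {A}
read a: {A}
read b: {}
The reachable set is empty and stays empty for the remaining 5 symbols.
Reachable ∩ accepting = {} — empty.

rejected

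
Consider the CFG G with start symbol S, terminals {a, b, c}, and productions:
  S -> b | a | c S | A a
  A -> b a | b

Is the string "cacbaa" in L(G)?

no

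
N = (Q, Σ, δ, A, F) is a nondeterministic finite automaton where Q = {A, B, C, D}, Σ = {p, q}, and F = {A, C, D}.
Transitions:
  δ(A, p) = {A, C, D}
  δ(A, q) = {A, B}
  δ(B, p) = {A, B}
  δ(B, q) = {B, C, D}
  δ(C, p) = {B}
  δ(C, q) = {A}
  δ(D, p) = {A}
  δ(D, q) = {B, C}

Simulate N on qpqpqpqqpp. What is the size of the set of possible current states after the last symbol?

4

Start: {A}
read q: {A, B}
read p: {A, B, C, D}
read q: {A, B, C, D}
read p: {A, B, C, D}
read q: {A, B, C, D}
read p: {A, B, C, D}
read q: {A, B, C, D}
read q: {A, B, C, D}
read p: {A, B, C, D}
read p: {A, B, C, D}
Final reachable set {A, B, C, D} has 4 states.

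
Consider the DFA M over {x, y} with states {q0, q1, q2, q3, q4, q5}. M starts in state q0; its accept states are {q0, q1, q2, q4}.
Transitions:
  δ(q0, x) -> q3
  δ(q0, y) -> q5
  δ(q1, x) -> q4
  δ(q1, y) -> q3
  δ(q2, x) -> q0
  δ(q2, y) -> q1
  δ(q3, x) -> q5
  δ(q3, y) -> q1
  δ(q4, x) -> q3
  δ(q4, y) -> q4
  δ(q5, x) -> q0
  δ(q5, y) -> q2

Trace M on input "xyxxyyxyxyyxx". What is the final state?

q3

q0 --x--> q3
q3 --y--> q1
q1 --x--> q4
q4 --x--> q3
q3 --y--> q1
q1 --y--> q3
q3 --x--> q5
q5 --y--> q2
q2 --x--> q0
q0 --y--> q5
q5 --y--> q2
q2 --x--> q0
q0 --x--> q3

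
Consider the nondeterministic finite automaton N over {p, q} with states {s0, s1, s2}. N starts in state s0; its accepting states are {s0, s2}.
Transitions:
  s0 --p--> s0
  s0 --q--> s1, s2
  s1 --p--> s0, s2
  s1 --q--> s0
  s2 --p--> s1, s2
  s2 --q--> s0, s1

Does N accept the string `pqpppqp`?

accepted

Start: {s0}
read p: {s0}
read q: {s1, s2}
read p: {s0, s1, s2}
read p: {s0, s1, s2}
read p: {s0, s1, s2}
read q: {s0, s1, s2}
read p: {s0, s1, s2}
Reachable ∩ accepting = {s0, s2} — nonempty.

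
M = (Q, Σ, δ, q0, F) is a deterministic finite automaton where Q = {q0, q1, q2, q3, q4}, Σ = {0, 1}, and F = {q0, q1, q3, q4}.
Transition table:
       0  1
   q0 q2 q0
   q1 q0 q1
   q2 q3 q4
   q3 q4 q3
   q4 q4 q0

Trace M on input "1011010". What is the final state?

q4

q0 --1--> q0
q0 --0--> q2
q2 --1--> q4
q4 --1--> q0
q0 --0--> q2
q2 --1--> q4
q4 --0--> q4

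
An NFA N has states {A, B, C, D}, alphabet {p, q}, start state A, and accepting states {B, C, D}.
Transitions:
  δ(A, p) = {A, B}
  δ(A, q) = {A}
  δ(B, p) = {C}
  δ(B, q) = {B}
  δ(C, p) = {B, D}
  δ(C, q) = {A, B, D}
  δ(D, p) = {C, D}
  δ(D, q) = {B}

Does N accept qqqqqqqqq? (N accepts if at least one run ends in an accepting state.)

Start: {A}
read q: {A}
read q: {A}
read q: {A}
read q: {A}
read q: {A}
read q: {A}
read q: {A}
read q: {A}
read q: {A}
Reachable ∩ accepting = {} — empty.

rejected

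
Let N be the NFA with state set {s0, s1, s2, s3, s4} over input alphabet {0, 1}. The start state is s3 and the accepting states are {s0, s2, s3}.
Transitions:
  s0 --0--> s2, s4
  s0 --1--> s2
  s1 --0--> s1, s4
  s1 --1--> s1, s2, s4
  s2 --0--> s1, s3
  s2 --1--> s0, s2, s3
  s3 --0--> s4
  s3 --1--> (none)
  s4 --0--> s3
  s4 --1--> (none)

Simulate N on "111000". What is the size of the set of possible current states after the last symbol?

Start: {s3}
read 1: {}
The reachable set is empty and stays empty for the remaining 5 symbols.
Final reachable set {} has 0 states.

0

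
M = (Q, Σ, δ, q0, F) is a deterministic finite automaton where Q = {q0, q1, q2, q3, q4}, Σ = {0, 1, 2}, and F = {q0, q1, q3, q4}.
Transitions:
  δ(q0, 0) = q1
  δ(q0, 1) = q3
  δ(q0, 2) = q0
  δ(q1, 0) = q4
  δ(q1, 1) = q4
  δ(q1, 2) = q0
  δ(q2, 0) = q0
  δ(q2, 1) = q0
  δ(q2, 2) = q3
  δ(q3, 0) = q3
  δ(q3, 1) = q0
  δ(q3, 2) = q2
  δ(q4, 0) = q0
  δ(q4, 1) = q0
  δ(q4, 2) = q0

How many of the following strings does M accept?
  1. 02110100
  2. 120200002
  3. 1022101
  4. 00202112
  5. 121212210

5

02110100: accepted
120200002: accepted
1022101: accepted
00202112: accepted
121212210: accepted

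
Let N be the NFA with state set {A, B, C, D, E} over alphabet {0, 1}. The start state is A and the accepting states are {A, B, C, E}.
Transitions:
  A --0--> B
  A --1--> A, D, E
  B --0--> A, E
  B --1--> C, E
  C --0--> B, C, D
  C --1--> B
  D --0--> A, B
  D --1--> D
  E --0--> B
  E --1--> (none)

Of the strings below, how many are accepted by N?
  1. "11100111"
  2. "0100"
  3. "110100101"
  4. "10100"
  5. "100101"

5

"11100111": accepted
"0100": accepted
"110100101": accepted
"10100": accepted
"100101": accepted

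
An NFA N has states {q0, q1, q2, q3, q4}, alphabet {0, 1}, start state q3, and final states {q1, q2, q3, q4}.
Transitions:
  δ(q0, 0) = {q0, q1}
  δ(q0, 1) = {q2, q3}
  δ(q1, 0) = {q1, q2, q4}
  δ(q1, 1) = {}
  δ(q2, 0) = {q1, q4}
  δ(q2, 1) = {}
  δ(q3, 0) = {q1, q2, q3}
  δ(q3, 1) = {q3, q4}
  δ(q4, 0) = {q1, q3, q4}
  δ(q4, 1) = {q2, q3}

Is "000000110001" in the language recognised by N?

Start: {q3}
read 0: {q1, q2, q3}
read 0: {q1, q2, q3, q4}
read 0: {q1, q2, q3, q4}
read 0: {q1, q2, q3, q4}
read 0: {q1, q2, q3, q4}
read 0: {q1, q2, q3, q4}
read 1: {q2, q3, q4}
read 1: {q2, q3, q4}
read 0: {q1, q2, q3, q4}
read 0: {q1, q2, q3, q4}
read 0: {q1, q2, q3, q4}
read 1: {q2, q3, q4}
Reachable ∩ accepting = {q2, q3, q4} — nonempty.

accepted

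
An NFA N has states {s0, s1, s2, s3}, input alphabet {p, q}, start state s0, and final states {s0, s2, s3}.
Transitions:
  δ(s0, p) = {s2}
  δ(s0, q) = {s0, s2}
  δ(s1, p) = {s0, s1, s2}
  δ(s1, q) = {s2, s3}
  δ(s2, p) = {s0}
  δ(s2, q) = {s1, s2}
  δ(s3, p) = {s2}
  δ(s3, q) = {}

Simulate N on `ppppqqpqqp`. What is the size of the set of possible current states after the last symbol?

Start: {s0}
read p: {s2}
read p: {s0}
read p: {s2}
read p: {s0}
read q: {s0, s2}
read q: {s0, s1, s2}
read p: {s0, s1, s2}
read q: {s0, s1, s2, s3}
read q: {s0, s1, s2, s3}
read p: {s0, s1, s2}
Final reachable set {s0, s1, s2} has 3 states.

3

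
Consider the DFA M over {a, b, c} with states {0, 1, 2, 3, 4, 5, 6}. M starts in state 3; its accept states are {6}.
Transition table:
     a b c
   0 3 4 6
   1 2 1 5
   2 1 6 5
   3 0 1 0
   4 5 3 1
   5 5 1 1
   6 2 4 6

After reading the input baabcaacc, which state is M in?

3 --b--> 1
1 --a--> 2
2 --a--> 1
1 --b--> 1
1 --c--> 5
5 --a--> 5
5 --a--> 5
5 --c--> 1
1 --c--> 5

5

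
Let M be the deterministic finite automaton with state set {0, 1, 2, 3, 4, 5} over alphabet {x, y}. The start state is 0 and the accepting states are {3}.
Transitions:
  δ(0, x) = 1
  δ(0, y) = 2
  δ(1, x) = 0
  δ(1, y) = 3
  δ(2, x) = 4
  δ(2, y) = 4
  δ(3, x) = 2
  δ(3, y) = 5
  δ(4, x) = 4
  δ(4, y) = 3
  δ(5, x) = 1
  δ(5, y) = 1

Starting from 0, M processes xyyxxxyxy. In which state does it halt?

4

0 --x--> 1
1 --y--> 3
3 --y--> 5
5 --x--> 1
1 --x--> 0
0 --x--> 1
1 --y--> 3
3 --x--> 2
2 --y--> 4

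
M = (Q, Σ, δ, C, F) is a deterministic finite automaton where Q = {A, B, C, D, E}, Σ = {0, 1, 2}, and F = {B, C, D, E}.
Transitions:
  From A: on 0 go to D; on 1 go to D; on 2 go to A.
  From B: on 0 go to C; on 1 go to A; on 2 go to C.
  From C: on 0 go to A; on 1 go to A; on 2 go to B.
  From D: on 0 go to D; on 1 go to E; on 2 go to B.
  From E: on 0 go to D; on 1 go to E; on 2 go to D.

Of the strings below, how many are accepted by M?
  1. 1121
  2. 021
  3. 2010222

2

1121: rejected
021: accepted
2010222: accepted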